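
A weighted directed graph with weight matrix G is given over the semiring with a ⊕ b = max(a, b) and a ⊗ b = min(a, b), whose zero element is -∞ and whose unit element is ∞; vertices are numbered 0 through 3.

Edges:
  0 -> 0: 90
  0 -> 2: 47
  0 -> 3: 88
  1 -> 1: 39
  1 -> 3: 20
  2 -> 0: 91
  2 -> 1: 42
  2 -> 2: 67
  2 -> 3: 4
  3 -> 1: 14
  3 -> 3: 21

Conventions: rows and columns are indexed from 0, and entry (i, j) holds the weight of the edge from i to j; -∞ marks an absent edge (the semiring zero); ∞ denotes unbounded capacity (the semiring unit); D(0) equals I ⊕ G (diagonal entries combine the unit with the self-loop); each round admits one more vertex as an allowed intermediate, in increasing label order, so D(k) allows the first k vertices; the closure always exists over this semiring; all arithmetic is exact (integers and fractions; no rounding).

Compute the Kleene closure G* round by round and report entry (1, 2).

D(0):
  [∞, -∞, 47, 88]
  [-∞, ∞, -∞, 20]
  [91, 42, ∞, 4]
  [-∞, 14, -∞, ∞]
D(1):
  [∞, -∞, 47, 88]
  [-∞, ∞, -∞, 20]
  [91, 42, ∞, 88]
  [-∞, 14, -∞, ∞]
D(2):
  [∞, -∞, 47, 88]
  [-∞, ∞, -∞, 20]
  [91, 42, ∞, 88]
  [-∞, 14, -∞, ∞]
D(3):
  [∞, 42, 47, 88]
  [-∞, ∞, -∞, 20]
  [91, 42, ∞, 88]
  [-∞, 14, -∞, ∞]
D(4):
  [∞, 42, 47, 88]
  [-∞, ∞, -∞, 20]
  [91, 42, ∞, 88]
  [-∞, 14, -∞, ∞]
Answer: G*[1][2] = -∞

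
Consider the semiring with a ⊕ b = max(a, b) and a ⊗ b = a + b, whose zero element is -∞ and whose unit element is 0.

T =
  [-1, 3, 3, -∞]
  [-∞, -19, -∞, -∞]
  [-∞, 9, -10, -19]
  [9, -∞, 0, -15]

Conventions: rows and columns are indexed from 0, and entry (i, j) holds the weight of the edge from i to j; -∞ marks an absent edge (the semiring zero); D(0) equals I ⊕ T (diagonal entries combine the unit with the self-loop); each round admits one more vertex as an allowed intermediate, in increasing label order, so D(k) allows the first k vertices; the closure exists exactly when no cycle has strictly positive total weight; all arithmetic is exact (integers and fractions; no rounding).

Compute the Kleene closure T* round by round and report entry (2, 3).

D(0):
  [0, 3, 3, -∞]
  [-∞, 0, -∞, -∞]
  [-∞, 9, 0, -19]
  [9, -∞, 0, 0]
D(1):
  [0, 3, 3, -∞]
  [-∞, 0, -∞, -∞]
  [-∞, 9, 0, -19]
  [9, 12, 12, 0]
D(2):
  [0, 3, 3, -∞]
  [-∞, 0, -∞, -∞]
  [-∞, 9, 0, -19]
  [9, 12, 12, 0]
D(3):
  [0, 12, 3, -16]
  [-∞, 0, -∞, -∞]
  [-∞, 9, 0, -19]
  [9, 21, 12, 0]
D(4):
  [0, 12, 3, -16]
  [-∞, 0, -∞, -∞]
  [-10, 9, 0, -19]
  [9, 21, 12, 0]
Answer: T*[2][3] = -19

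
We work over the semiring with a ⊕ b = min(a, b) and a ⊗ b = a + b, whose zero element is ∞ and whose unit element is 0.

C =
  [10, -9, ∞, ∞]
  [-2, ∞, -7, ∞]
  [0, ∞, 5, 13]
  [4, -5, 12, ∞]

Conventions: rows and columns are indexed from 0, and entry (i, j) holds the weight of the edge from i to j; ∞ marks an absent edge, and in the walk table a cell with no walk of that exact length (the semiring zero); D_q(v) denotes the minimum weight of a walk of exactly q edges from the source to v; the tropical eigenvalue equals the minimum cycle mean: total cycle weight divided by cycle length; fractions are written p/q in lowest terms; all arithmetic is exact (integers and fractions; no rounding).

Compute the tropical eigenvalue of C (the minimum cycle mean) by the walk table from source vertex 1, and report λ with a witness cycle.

q=0: [∞, 0, ∞, ∞]
q=1: [-2, ∞, -7, ∞]
q=2: [-7, -11, -2, 6]
q=3: [-13, -16, -18, 11]
q=4: [-18, -22, -23, -5]
Optimal cycle mean attained by: cycle 0->1->0, total (-9) + (-2), length 2.
Answer: λ = -11/2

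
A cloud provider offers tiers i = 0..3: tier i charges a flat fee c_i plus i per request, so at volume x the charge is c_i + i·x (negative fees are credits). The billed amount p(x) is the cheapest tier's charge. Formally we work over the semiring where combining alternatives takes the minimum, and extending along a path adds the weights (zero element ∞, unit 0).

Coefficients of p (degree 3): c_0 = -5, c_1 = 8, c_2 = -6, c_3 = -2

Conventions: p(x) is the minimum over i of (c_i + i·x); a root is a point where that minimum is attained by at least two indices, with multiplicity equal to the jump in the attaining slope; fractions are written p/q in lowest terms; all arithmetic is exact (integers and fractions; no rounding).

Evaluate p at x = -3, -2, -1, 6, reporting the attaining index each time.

p(-3) = min(-5+0·(-3)=-5, 8+1·(-3)=5, -6+2·(-3)=-12, -2+3·(-3)=-11) = -12 (attained by i=2)
p(-2) = min(-5+0·(-2)=-5, 8+1·(-2)=6, -6+2·(-2)=-10, -2+3·(-2)=-8) = -10 (attained by i=2)
p(-1) = min(-5+0·(-1)=-5, 8+1·(-1)=7, -6+2·(-1)=-8, -2+3·(-1)=-5) = -8 (attained by i=2)
p(6) = min(-5+0·6=-5, 8+1·6=14, -6+2·6=6, -2+3·6=16) = -5 (attained by i=0)
Answer: p(-3) = -12; p(-2) = -10; p(-1) = -8; p(6) = -5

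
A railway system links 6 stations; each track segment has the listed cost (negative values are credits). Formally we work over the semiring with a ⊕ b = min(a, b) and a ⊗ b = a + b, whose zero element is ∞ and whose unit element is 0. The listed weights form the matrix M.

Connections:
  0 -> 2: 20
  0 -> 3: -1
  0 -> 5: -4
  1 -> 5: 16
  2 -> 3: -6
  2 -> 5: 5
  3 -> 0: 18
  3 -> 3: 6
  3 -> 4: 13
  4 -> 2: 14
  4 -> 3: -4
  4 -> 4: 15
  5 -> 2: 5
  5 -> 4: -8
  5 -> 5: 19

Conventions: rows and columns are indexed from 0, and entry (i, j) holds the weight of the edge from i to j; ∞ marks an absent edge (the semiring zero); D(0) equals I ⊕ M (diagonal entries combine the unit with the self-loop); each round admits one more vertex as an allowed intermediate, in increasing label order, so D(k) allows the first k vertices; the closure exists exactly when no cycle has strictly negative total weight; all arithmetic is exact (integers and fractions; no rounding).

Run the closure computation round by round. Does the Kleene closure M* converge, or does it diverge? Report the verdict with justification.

D(0):
  [0, ∞, 20, -1, ∞, -4]
  [∞, 0, ∞, ∞, ∞, 16]
  [∞, ∞, 0, -6, ∞, 5]
  [18, ∞, ∞, 0, 13, ∞]
  [∞, ∞, 14, -4, 0, ∞]
  [∞, ∞, 5, ∞, -8, 0]
D(1):
  [0, ∞, 20, -1, ∞, -4]
  [∞, 0, ∞, ∞, ∞, 16]
  [∞, ∞, 0, -6, ∞, 5]
  [18, ∞, 38, 0, 13, 14]
  [∞, ∞, 14, -4, 0, ∞]
  [∞, ∞, 5, ∞, -8, 0]
D(2):
  [0, ∞, 20, -1, ∞, -4]
  [∞, 0, ∞, ∞, ∞, 16]
  [∞, ∞, 0, -6, ∞, 5]
  [18, ∞, 38, 0, 13, 14]
  [∞, ∞, 14, -4, 0, ∞]
  [∞, ∞, 5, ∞, -8, 0]
D(3):
  [0, ∞, 20, -1, ∞, -4]
  [∞, 0, ∞, ∞, ∞, 16]
  [∞, ∞, 0, -6, ∞, 5]
  [18, ∞, 38, 0, 13, 14]
  [∞, ∞, 14, -4, 0, 19]
  [∞, ∞, 5, -1, -8, 0]
D(4):
  [0, ∞, 20, -1, 12, -4]
  [∞, 0, ∞, ∞, ∞, 16]
  [12, ∞, 0, -6, 7, 5]
  [18, ∞, 38, 0, 13, 14]
  [14, ∞, 14, -4, 0, 10]
  [17, ∞, 5, -1, -8, 0]
D(5):
  [0, ∞, 20, -1, 12, -4]
  [∞, 0, ∞, ∞, ∞, 16]
  [12, ∞, 0, -6, 7, 5]
  [18, ∞, 27, 0, 13, 14]
  [14, ∞, 14, -4, 0, 10]
  [6, ∞, 5, -12, -8, 0]
D(6):
  [0, ∞, 1, -16, -12, -4]
  [22, 0, 21, 4, 8, 16]
  [11, ∞, 0, -7, -3, 5]
  [18, ∞, 19, 0, 6, 14]
  [14, ∞, 14, -4, 0, 10]
  [6, ∞, 5, -12, -8, 0]
Key observation: every diagonal entry stays at the unit through all rounds, so no improving cycle exists.
Answer: CONVERGES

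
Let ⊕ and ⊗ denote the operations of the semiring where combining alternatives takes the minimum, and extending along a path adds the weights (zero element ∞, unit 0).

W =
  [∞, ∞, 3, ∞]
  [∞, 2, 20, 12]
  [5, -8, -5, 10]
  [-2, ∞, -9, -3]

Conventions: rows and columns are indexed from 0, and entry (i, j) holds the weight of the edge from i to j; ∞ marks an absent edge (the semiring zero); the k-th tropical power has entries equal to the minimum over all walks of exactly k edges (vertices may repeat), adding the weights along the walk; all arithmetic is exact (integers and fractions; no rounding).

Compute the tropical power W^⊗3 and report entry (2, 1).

W^⊗2:
  [8, -5, -2, 13]
  [10, 4, 3, 9]
  [0, -13, -10, 4]
  [-5, -17, -14, -6]
W^⊗3:
  [3, -10, -7, 7]
  [7, -5, -2, 6]
  [-5, -18, -15, -1]
  [-9, -22, -19, -9]
Key observation: the optimum is the walk 2->2->2->1, with weight (-5) + (-5) + (-8) = -18.
Optimal value attained by: walk 2->2->2->1.
Answer: (W^⊗3)[2][1] = -18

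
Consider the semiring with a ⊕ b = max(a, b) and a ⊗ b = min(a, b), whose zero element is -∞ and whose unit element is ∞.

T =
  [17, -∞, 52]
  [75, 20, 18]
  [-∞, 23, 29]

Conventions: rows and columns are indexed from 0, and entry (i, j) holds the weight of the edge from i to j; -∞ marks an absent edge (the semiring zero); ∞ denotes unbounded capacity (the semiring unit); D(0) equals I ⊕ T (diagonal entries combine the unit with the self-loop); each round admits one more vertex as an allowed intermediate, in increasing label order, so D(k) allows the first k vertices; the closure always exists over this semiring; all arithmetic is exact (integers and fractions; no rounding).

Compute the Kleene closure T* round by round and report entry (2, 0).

D(0):
  [∞, -∞, 52]
  [75, ∞, 18]
  [-∞, 23, ∞]
D(1):
  [∞, -∞, 52]
  [75, ∞, 52]
  [-∞, 23, ∞]
D(2):
  [∞, -∞, 52]
  [75, ∞, 52]
  [23, 23, ∞]
D(3):
  [∞, 23, 52]
  [75, ∞, 52]
  [23, 23, ∞]
Answer: T*[2][0] = 23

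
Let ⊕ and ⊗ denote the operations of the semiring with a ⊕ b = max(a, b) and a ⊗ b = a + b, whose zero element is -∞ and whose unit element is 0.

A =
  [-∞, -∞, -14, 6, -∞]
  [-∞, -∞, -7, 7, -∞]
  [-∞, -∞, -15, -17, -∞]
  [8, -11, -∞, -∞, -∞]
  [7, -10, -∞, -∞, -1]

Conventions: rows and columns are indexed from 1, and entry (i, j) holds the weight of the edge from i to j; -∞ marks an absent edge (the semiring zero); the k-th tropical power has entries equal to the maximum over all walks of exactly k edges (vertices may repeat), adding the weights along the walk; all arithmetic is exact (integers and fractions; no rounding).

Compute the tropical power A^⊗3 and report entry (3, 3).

A^⊗2:
  [14, -5, -29, -31, -∞]
  [15, -4, -22, -24, -∞]
  [-9, -28, -30, -32, -∞]
  [-∞, -∞, -6, 14, -∞]
  [6, -11, -7, 13, -2]
A^⊗3:
  [-23, -42, 0, 20, -∞]
  [-16, -35, 1, 21, -∞]
  [-24, -43, -23, -3, -∞]
  [22, 3, -21, -23, -∞]
  [21, 2, -8, 12, -3]
Key observation: the optimum is the walk 3->4->1->3, with weight (-17) + 8 + (-14) = -23.
Optimal value attained by: walk 3->4->1->3.
Answer: (A^⊗3)[3][3] = -23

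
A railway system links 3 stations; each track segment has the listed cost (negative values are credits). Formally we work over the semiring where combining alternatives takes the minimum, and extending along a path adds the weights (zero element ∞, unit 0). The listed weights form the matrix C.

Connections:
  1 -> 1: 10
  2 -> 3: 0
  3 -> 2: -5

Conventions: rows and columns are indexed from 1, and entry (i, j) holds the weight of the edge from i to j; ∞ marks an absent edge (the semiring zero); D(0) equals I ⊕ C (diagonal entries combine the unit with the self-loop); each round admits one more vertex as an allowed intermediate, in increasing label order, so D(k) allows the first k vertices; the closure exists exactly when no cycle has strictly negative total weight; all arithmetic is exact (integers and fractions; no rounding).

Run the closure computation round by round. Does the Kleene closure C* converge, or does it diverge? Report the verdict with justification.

D(0):
  [0, ∞, ∞]
  [∞, 0, 0]
  [∞, -5, 0]
D(1):
  [0, ∞, ∞]
  [∞, 0, 0]
  [∞, -5, 0]
Detection: at round 2, diagonal entry (3, 3) turns strictly negative.
Key observation: the cycle 3->2->3 has total weight (-5) + 0, which is strictly negative.
Answer: DIVERGES — negative cycle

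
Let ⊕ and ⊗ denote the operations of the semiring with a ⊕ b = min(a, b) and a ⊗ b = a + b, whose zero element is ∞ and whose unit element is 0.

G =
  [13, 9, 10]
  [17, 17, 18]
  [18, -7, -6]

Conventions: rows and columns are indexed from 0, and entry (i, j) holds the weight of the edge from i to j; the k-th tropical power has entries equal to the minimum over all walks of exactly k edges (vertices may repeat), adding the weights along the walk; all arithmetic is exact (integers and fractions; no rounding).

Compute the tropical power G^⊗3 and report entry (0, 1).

G^⊗2:
  [26, 3, 4]
  [30, 11, 12]
  [10, -13, -12]
G^⊗3:
  [20, -3, -2]
  [28, 5, 6]
  [4, -19, -18]
Key observation: the optimum is the walk 0->2->2->1, with weight 10 + (-6) + (-7) = -3.
Optimal value attained by: walk 0->2->2->1.
Answer: (G^⊗3)[0][1] = -3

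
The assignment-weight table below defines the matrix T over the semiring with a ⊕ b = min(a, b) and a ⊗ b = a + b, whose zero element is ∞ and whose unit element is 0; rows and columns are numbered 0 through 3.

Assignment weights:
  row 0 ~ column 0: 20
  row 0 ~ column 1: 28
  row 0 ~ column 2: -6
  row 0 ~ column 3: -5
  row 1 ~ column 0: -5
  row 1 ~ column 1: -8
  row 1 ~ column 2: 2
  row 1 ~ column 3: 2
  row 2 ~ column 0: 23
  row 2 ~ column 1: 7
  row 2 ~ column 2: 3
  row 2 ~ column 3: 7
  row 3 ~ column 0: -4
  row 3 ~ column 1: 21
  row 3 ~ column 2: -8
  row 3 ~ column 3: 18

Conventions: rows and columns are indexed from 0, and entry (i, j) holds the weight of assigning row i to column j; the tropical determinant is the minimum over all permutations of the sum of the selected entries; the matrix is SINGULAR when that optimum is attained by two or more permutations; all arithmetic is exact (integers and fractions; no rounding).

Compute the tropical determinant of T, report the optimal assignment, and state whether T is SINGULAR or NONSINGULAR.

σ = (0, 1, 2, 3): 20 + (-8) + 3 + 18 = 33
σ = (0, 1, 3, 2): 20 + (-8) + 7 + (-8) = 11
σ = (0, 2, 1, 3): 20 + 2 + 7 + 18 = 47
σ = (0, 2, 3, 1): 20 + 2 + 7 + 21 = 50
σ = (0, 3, 1, 2): 20 + 2 + 7 + (-8) = 21
σ = (0, 3, 2, 1): 20 + 2 + 3 + 21 = 46
σ = (1, 0, 2, 3): 28 + (-5) + 3 + 18 = 44
σ = (1, 0, 3, 2): 28 + (-5) + 7 + (-8) = 22
σ = (1, 2, 0, 3): 28 + 2 + 23 + 18 = 71
σ = (1, 2, 3, 0): 28 + 2 + 7 + (-4) = 33
σ = (1, 3, 0, 2): 28 + 2 + 23 + (-8) = 45
σ = (1, 3, 2, 0): 28 + 2 + 3 + (-4) = 29
σ = (2, 0, 1, 3): (-6) + (-5) + 7 + 18 = 14
σ = (2, 0, 3, 1): (-6) + (-5) + 7 + 21 = 17
σ = (2, 1, 0, 3): (-6) + (-8) + 23 + 18 = 27
σ = (2, 1, 3, 0): (-6) + (-8) + 7 + (-4) = -11
σ = (2, 3, 0, 1): (-6) + 2 + 23 + 21 = 40
σ = (2, 3, 1, 0): (-6) + 2 + 7 + (-4) = -1
σ = (3, 0, 1, 2): (-5) + (-5) + 7 + (-8) = -11
σ = (3, 0, 2, 1): (-5) + (-5) + 3 + 21 = 14
σ = (3, 1, 0, 2): (-5) + (-8) + 23 + (-8) = 2
σ = (3, 1, 2, 0): (-5) + (-8) + 3 + (-4) = -14
σ = (3, 2, 0, 1): (-5) + 2 + 23 + 21 = 41
σ = (3, 2, 1, 0): (-5) + 2 + 7 + (-4) = 0
Optimal value attained by: σ = (3, 1, 2, 0).
Answer: det⊕(T) = -14; verdict: NONSINGULAR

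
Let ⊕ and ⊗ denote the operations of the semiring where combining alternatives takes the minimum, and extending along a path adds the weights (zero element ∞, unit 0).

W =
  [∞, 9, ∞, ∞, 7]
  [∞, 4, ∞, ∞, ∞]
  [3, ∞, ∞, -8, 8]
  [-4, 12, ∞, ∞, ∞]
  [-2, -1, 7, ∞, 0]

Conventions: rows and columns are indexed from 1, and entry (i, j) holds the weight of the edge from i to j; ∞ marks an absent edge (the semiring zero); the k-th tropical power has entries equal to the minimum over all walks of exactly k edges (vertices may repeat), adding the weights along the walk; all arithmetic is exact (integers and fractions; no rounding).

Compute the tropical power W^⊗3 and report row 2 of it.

W^⊗2:
  [5, 6, 14, ∞, 7]
  [∞, 8, ∞, ∞, ∞]
  [-12, 4, 15, ∞, 8]
  [∞, 5, ∞, ∞, 3]
  [-2, -1, 7, -1, 0]
W^⊗3:
  [5, 6, 14, 6, 7]
  [∞, 12, ∞, ∞, ∞]
  [6, -3, 15, 7, -5]
  [1, 2, 10, ∞, 3]
  [-5, -1, 7, -1, 0]
Answer: row 2 of W^⊗3 = [∞, 12, ∞, ∞, ∞]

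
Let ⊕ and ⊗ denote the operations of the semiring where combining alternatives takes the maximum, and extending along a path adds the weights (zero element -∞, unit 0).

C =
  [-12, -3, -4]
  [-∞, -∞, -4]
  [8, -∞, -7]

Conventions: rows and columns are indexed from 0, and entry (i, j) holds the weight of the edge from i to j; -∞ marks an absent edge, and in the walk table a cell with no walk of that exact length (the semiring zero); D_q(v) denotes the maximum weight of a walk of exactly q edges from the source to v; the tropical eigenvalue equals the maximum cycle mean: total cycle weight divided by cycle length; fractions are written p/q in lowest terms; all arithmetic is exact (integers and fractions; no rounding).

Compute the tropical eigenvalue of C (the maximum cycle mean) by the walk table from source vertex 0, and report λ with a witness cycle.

q=0: [0, -∞, -∞]
q=1: [-12, -3, -4]
q=2: [4, -15, -7]
q=3: [1, 1, 0]
Optimal cycle mean attained by: cycle 0->2->0, total (-4) + 8, length 2.
Answer: λ = 2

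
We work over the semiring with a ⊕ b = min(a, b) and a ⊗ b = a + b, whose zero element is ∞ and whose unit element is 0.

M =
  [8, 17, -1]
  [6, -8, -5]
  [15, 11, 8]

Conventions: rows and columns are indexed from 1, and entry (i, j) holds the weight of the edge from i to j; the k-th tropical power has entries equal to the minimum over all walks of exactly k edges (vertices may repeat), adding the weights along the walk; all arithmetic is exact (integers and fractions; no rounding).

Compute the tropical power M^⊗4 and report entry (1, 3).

M^⊗2:
  [14, 9, 7]
  [-2, -16, -13]
  [17, 3, 6]
M^⊗3:
  [15, 1, 4]
  [-10, -24, -21]
  [9, -5, -2]
M^⊗4:
  [7, -7, -4]
  [-18, -32, -29]
  [1, -13, -10]
Key observation: the optimum is the walk 1->2->2->2->3, with weight 17 + (-8) + (-8) + (-5) = -4.
Optimal value attained by: walk 1->2->2->2->3.
Answer: (M^⊗4)[1][3] = -4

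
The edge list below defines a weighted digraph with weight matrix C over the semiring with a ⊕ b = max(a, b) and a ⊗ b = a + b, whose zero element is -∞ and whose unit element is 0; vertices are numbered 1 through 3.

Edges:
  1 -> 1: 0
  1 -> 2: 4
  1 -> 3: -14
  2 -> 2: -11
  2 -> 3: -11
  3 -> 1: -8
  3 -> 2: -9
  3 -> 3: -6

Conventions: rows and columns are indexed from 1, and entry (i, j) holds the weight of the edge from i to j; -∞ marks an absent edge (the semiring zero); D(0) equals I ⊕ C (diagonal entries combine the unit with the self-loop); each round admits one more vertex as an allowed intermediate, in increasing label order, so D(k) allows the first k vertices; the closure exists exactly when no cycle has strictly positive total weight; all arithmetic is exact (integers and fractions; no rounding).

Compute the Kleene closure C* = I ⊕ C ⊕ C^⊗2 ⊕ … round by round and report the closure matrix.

D(0):
  [0, 4, -14]
  [-∞, 0, -11]
  [-8, -9, 0]
D(1):
  [0, 4, -14]
  [-∞, 0, -11]
  [-8, -4, 0]
D(2):
  [0, 4, -7]
  [-∞, 0, -11]
  [-8, -4, 0]
D(3):
  [0, 4, -7]
  [-19, 0, -11]
  [-8, -4, 0]
Answer: C* = [[0, 4, -7], [-19, 0, -11], [-8, -4, 0]]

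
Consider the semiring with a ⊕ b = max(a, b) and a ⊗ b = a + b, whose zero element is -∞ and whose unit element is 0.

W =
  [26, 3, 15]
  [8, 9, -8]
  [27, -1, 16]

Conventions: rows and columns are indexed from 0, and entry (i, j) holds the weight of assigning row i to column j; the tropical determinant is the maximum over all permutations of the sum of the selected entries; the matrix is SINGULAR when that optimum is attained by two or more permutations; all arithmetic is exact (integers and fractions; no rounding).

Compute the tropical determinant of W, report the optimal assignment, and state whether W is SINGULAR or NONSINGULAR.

σ = (0, 1, 2): 26 + 9 + 16 = 51
σ = (0, 2, 1): 26 + (-8) + (-1) = 17
σ = (1, 0, 2): 3 + 8 + 16 = 27
σ = (1, 2, 0): 3 + (-8) + 27 = 22
σ = (2, 0, 1): 15 + 8 + (-1) = 22
σ = (2, 1, 0): 15 + 9 + 27 = 51
Optimal value attained by: σ = (0, 1, 2).
Answer: det⊕(W) = 51; verdict: SINGULAR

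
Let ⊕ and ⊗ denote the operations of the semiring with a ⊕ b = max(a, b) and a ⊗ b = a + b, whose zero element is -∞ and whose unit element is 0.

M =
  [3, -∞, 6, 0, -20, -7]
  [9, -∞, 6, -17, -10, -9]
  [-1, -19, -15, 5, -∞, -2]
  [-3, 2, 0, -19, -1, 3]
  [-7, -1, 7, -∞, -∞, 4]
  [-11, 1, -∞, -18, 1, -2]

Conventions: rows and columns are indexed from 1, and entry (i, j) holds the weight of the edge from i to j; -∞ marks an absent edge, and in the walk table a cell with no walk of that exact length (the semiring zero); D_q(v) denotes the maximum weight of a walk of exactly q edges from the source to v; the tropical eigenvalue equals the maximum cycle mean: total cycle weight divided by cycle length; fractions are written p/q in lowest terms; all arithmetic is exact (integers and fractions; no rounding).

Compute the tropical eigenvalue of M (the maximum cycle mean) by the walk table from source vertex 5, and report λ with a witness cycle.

q=0: [-∞, -∞, -∞, -∞, 0, -∞]
q=1: [-7, -1, 7, -∞, -∞, 4]
q=2: [8, 5, 5, 12, 5, 5]
q=3: [14, 14, 14, 10, 11, 15]
q=4: [23, 16, 20, 19, 16, 15]
q=5: [26, 21, 29, 25, 18, 22]
q=6: [30, 27, 32, 34, 24, 28]
Optimal cycle mean attained by: cycle 1->3->4->2->1, total 6 + 5 + 2 + 9, length 4.
Answer: λ = 11/2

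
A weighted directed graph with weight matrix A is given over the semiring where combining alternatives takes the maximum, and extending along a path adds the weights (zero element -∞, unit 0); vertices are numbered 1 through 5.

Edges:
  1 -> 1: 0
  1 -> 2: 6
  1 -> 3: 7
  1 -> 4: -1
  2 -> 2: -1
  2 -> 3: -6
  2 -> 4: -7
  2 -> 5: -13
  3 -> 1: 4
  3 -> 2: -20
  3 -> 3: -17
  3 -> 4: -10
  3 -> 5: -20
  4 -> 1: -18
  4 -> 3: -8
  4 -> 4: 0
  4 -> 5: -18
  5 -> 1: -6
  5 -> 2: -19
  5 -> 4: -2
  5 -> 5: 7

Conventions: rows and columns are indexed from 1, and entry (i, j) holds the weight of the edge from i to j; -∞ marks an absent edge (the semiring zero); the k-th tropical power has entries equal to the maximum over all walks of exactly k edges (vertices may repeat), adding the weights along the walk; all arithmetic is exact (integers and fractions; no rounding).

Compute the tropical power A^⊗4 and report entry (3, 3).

A^⊗2:
  [11, 6, 7, -1, -7]
  [-2, -2, -7, -7, -6]
  [4, 10, 11, 3, -13]
  [-4, -12, -8, 0, -11]
  [1, 0, 1, 5, 14]
A^⊗3:
  [11, 17, 18, 10, 0]
  [-2, 4, 5, -3, 1]
  [15, 10, 11, 3, -3]
  [-4, 2, 3, 0, -4]
  [8, 7, 8, 12, 21]
A^⊗4:
  [22, 17, 18, 10, 7]
  [9, 4, 5, -1, 8]
  [15, 21, 22, 14, 4]
  [7, 2, 3, 0, 3]
  [15, 14, 15, 19, 28]
Key observation: the optimum is the walk 3->1->3->1->3, with weight 4 + 7 + 4 + 7 = 22.
Optimal value attained by: walk 3->1->3->1->3.
Answer: (A^⊗4)[3][3] = 22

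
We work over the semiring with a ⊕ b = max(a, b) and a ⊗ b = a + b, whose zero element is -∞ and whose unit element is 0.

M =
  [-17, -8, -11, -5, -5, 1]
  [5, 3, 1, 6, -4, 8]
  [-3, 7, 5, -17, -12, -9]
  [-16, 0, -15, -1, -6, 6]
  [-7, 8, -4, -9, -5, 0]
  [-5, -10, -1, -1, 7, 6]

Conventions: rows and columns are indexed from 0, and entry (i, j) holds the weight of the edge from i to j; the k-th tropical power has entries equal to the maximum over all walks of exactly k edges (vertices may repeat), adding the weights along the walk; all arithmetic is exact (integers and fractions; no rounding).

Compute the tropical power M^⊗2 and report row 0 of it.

M^⊗2:
  [-3, 3, 0, 0, 8, 7]
  [8, 8, 7, 9, 15, 14]
  [12, 12, 10, 13, 3, 15]
  [5, 3, 5, 6, 13, 12]
  [13, 11, 9, 14, 7, 16]
  [1, 15, 5, 5, 13, 12]
Answer: row 0 of M^⊗2 = [-3, 3, 0, 0, 8, 7]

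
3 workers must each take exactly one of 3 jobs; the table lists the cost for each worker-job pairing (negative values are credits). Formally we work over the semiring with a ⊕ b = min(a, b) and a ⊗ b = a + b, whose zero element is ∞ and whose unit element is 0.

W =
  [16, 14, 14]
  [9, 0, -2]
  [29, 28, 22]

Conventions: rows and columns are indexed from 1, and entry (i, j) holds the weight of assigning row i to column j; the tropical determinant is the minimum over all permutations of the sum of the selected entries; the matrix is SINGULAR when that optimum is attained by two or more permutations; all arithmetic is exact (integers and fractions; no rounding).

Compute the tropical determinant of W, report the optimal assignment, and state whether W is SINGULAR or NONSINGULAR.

σ = (1, 2, 3): 16 + 0 + 22 = 38
σ = (1, 3, 2): 16 + (-2) + 28 = 42
σ = (2, 1, 3): 14 + 9 + 22 = 45
σ = (2, 3, 1): 14 + (-2) + 29 = 41
σ = (3, 1, 2): 14 + 9 + 28 = 51
σ = (3, 2, 1): 14 + 0 + 29 = 43
Optimal value attained by: σ = (1, 2, 3).
Answer: det⊕(W) = 38; verdict: NONSINGULAR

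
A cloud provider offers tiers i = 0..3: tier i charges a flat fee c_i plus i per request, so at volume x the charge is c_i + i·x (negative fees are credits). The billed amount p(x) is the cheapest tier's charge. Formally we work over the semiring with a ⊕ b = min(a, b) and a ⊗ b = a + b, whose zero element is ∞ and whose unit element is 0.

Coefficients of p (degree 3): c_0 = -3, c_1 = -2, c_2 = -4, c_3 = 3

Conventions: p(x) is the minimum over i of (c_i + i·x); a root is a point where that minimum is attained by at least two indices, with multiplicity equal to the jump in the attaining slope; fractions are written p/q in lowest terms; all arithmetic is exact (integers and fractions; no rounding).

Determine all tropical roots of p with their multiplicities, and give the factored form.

hull edge (i=0, c=-3) to (i=2, c=-4): slope -1/2, span 2
hull edge (i=2, c=-4) to (i=3, c=3): slope 7, span 1
Factored form: p(x) = 3 ⊗ (x ⊕ (-7)) ⊗ (x ⊕ 1/2) ⊗ (x ⊕ 1/2)
Answer: roots = -7 (mult 1), 1/2 (mult 2)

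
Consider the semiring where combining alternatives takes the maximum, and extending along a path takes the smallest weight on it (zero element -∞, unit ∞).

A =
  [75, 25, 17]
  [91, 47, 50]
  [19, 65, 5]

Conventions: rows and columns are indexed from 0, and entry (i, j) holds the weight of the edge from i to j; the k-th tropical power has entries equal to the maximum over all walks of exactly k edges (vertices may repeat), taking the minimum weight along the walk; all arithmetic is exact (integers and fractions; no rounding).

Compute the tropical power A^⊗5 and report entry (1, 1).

A^⊗2:
  [75, 25, 25]
  [75, 50, 47]
  [65, 47, 50]
A^⊗3:
  [75, 25, 25]
  [75, 47, 50]
  [65, 50, 47]
A^⊗4:
  [75, 25, 25]
  [75, 50, 47]
  [65, 47, 50]
A^⊗5:
  [75, 25, 25]
  [75, 47, 50]
  [65, 50, 47]
Key observation: the optimum is the walk 1->1->2->1->2->1, with weight 47 min 50 min 65 min 50 min 65 = 47.
Optimal value attained by: walk 1->1->2->1->2->1.
Answer: (A^⊗5)[1][1] = 47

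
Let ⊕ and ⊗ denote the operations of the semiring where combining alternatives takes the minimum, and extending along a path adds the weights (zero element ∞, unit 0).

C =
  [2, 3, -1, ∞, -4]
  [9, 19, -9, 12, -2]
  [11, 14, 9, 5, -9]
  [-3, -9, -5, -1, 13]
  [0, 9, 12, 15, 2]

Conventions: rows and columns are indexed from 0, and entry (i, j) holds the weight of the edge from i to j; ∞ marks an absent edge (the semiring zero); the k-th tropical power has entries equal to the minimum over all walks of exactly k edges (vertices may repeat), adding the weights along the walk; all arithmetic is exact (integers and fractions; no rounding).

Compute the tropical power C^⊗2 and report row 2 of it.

C^⊗2:
  [-4, 5, -6, 4, -10]
  [-2, 3, 0, -4, -18]
  [-9, -4, 0, 4, -7]
  [-4, -10, -18, -2, -14]
  [2, 3, -1, 14, -4]
Answer: row 2 of C^⊗2 = [-9, -4, 0, 4, -7]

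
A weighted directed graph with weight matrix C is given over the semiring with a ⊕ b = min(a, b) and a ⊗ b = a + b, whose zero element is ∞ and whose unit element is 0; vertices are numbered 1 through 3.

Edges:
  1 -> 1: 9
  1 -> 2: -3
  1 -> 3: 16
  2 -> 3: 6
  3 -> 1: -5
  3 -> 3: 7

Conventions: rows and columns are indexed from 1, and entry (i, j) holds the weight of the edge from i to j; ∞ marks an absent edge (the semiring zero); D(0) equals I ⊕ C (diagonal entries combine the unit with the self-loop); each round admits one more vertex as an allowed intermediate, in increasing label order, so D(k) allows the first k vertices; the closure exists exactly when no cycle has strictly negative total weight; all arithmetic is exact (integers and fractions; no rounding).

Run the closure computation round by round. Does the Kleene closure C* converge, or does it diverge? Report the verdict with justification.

D(0):
  [0, -3, 16]
  [∞, 0, 6]
  [-5, ∞, 0]
D(1):
  [0, -3, 16]
  [∞, 0, 6]
  [-5, -8, 0]
Detection: at round 2, diagonal entry (3, 3) turns strictly negative.
Key observation: the cycle 3->1->2->3 has total weight (-5) + (-3) + 6, which is strictly negative.
Answer: DIVERGES — negative cycle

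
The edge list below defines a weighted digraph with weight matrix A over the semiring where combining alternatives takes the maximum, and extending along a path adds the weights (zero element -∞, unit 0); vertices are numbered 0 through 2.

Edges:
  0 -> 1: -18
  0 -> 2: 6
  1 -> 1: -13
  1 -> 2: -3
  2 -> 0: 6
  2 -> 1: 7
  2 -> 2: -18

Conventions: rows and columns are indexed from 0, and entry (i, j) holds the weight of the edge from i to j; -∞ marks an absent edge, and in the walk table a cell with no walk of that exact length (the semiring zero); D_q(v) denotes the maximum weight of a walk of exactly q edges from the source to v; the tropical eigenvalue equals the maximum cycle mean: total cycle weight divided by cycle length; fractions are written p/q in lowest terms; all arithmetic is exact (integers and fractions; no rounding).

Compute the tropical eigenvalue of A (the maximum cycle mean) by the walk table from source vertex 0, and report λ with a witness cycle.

q=0: [0, -∞, -∞]
q=1: [-∞, -18, 6]
q=2: [12, 13, -12]
q=3: [-6, 0, 18]
Optimal cycle mean attained by: cycle 0->2->0, total 6 + 6, length 2.
Answer: λ = 6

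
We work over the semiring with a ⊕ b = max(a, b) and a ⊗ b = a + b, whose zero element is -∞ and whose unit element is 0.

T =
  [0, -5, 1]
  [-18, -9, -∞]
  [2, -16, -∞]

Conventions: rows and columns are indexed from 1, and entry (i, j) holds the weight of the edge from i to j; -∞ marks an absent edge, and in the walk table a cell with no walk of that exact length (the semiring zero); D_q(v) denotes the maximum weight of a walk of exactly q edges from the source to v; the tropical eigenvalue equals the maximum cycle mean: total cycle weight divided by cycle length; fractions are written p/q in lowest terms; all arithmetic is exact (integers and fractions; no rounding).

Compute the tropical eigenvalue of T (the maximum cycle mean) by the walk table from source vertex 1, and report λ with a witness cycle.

q=0: [0, -∞, -∞]
q=1: [0, -5, 1]
q=2: [3, -5, 1]
q=3: [3, -2, 4]
Optimal cycle mean attained by: cycle 1->3->1, total 1 + 2, length 2.
Answer: λ = 3/2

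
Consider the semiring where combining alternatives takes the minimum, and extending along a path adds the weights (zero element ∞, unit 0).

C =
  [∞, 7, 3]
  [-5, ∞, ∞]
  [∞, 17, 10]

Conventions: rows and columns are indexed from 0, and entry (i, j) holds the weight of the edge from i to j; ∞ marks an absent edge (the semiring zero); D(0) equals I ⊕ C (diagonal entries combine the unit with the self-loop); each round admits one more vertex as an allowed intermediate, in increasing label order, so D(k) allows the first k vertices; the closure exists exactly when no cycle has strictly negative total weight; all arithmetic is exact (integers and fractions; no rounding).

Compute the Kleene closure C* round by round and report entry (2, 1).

D(0):
  [0, 7, 3]
  [-5, 0, ∞]
  [∞, 17, 0]
D(1):
  [0, 7, 3]
  [-5, 0, -2]
  [∞, 17, 0]
D(2):
  [0, 7, 3]
  [-5, 0, -2]
  [12, 17, 0]
D(3):
  [0, 7, 3]
  [-5, 0, -2]
  [12, 17, 0]
Answer: C*[2][1] = 17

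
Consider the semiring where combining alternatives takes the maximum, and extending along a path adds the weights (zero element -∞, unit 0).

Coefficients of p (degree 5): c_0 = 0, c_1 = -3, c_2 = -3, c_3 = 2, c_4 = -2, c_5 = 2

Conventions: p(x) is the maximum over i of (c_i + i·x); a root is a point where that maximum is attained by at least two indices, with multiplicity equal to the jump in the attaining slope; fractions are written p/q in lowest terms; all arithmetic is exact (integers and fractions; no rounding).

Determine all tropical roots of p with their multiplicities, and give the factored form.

hull edge (i=0, c=0) to (i=3, c=2): slope 2/3, span 3
hull edge (i=3, c=2) to (i=5, c=2): slope 0, span 2
Factored form: p(x) = 2 ⊗ (x ⊕ (-2/3)) ⊗ (x ⊕ (-2/3)) ⊗ (x ⊕ (-2/3)) ⊗ (x ⊕ 0) ⊗ (x ⊕ 0)
Answer: roots = -2/3 (mult 3), 0 (mult 2)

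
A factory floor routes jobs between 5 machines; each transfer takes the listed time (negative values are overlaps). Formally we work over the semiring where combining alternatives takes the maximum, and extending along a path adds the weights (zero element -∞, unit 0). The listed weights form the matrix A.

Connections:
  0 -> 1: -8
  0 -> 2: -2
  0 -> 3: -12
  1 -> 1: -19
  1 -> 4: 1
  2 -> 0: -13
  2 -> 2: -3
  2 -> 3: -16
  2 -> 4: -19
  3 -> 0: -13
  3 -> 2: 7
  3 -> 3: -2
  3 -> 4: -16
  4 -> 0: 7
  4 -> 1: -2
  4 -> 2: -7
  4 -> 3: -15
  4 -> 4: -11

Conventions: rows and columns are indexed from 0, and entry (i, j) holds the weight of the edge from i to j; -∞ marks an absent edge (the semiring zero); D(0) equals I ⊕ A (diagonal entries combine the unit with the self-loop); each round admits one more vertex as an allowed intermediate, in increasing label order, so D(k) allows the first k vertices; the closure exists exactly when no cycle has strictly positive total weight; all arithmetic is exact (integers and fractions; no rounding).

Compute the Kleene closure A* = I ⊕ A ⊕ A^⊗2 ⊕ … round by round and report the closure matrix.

D(0):
  [0, -8, -2, -12, -∞]
  [-∞, 0, -∞, -∞, 1]
  [-13, -∞, 0, -16, -19]
  [-13, -∞, 7, 0, -16]
  [7, -2, -7, -15, 0]
D(1):
  [0, -8, -2, -12, -∞]
  [-∞, 0, -∞, -∞, 1]
  [-13, -21, 0, -16, -19]
  [-13, -21, 7, 0, -16]
  [7, -1, 5, -5, 0]
D(2):
  [0, -8, -2, -12, -7]
  [-∞, 0, -∞, -∞, 1]
  [-13, -21, 0, -16, -19]
  [-13, -21, 7, 0, -16]
  [7, -1, 5, -5, 0]
D(3):
  [0, -8, -2, -12, -7]
  [-∞, 0, -∞, -∞, 1]
  [-13, -21, 0, -16, -19]
  [-6, -14, 7, 0, -12]
  [7, -1, 5, -5, 0]
D(4):
  [0, -8, -2, -12, -7]
  [-∞, 0, -∞, -∞, 1]
  [-13, -21, 0, -16, -19]
  [-6, -14, 7, 0, -12]
  [7, -1, 5, -5, 0]
D(5):
  [0, -8, -2, -12, -7]
  [8, 0, 6, -4, 1]
  [-12, -20, 0, -16, -19]
  [-5, -13, 7, 0, -12]
  [7, -1, 5, -5, 0]
Answer: A* = [[0, -8, -2, -12, -7], [8, 0, 6, -4, 1], [-12, -20, 0, -16, -19], [-5, -13, 7, 0, -12], [7, -1, 5, -5, 0]]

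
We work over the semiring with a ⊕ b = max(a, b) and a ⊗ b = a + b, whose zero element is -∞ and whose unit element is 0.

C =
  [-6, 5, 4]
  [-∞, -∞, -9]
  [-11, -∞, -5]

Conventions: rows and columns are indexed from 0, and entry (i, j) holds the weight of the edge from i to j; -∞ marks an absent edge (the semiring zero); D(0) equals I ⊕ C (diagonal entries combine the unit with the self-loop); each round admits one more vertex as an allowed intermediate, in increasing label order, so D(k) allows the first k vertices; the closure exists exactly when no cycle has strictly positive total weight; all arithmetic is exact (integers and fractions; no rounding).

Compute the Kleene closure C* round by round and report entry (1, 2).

D(0):
  [0, 5, 4]
  [-∞, 0, -9]
  [-11, -∞, 0]
D(1):
  [0, 5, 4]
  [-∞, 0, -9]
  [-11, -6, 0]
D(2):
  [0, 5, 4]
  [-∞, 0, -9]
  [-11, -6, 0]
D(3):
  [0, 5, 4]
  [-20, 0, -9]
  [-11, -6, 0]
Answer: C*[1][2] = -9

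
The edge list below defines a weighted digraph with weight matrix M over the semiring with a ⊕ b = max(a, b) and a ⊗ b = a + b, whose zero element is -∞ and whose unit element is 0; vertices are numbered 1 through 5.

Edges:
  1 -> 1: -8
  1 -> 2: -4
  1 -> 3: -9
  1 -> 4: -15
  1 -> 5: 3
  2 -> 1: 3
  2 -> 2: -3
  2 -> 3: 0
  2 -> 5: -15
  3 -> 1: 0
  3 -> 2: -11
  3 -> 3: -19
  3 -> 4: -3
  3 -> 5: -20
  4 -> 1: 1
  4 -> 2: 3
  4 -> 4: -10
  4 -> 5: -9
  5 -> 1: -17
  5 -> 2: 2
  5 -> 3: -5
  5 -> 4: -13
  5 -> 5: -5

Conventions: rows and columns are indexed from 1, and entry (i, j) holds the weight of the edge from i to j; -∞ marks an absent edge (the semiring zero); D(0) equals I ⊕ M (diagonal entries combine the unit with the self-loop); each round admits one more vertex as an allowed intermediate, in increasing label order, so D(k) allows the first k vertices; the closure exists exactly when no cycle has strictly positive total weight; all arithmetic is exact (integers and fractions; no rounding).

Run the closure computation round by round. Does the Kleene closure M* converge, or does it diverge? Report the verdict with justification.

D(0):
  [0, -4, -9, -15, 3]
  [3, 0, 0, -∞, -15]
  [0, -11, 0, -3, -20]
  [1, 3, -∞, 0, -9]
  [-17, 2, -5, -13, 0]
D(1):
  [0, -4, -9, -15, 3]
  [3, 0, 0, -12, 6]
  [0, -4, 0, -3, 3]
  [1, 3, -8, 0, 4]
  [-17, 2, -5, -13, 0]
Detection: at round 2, diagonal entry (5, 5) turns strictly positive.
Key observation: the cycle 5->2->1->5 has total weight 2 + 3 + 3, which is strictly positive.
Answer: DIVERGES — positive cycle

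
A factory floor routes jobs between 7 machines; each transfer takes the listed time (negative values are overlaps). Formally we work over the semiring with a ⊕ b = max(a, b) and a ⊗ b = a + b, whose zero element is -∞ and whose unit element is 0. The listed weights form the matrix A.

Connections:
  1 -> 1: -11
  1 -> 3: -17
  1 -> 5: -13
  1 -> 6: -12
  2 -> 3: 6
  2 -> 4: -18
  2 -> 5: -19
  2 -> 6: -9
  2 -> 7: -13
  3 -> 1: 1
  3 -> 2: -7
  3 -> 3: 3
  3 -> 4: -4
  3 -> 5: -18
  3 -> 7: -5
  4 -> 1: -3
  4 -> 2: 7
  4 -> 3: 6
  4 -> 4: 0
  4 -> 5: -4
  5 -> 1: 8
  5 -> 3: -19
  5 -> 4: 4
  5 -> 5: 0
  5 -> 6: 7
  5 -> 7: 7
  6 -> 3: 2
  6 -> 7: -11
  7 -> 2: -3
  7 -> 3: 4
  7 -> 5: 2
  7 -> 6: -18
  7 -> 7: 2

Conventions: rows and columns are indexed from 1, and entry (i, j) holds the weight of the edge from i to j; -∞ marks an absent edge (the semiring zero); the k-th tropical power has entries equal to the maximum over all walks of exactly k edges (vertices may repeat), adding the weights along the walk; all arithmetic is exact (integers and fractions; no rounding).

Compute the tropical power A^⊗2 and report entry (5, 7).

A^⊗2:
  [-5, -24, -10, -9, -13, -6, -6]
  [7, -1, 9, 2, -11, -12, 1]
  [4, 3, 6, -1, -3, -11, -2]
  [7, 7, 13, 2, -4, 3, 3]
  [8, 11, 11, 4, 9, 7, 9]
  [3, -5, 5, -2, -9, -29, -3]
  [10, -1, 7, 6, 4, 9, 9]
Key observation: the optimum is the walk 5->7->7, with weight 7 + 2 = 9.
Optimal value attained by: walk 5->7->7.
Answer: (A^⊗2)[5][7] = 9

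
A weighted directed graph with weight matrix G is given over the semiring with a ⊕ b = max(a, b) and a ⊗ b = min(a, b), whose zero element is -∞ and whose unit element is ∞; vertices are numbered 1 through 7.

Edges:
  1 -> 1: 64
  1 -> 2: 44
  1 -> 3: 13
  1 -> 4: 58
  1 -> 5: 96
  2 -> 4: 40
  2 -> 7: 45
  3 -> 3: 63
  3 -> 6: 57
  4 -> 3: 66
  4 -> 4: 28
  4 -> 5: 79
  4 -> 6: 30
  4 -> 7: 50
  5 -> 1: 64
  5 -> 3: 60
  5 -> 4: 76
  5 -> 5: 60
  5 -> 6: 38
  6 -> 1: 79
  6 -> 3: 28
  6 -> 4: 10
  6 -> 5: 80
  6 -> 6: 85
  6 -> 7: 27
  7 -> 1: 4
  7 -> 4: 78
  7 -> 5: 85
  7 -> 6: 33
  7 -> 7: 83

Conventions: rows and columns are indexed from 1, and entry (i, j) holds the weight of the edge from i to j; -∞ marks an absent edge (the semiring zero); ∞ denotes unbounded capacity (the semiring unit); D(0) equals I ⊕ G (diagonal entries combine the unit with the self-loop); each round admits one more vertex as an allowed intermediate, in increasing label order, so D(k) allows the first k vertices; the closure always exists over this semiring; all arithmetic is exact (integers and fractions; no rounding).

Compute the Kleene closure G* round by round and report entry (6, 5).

D(0):
  [∞, 44, 13, 58, 96, -∞, -∞]
  [-∞, ∞, -∞, 40, -∞, -∞, 45]
  [-∞, -∞, ∞, -∞, -∞, 57, -∞]
  [-∞, -∞, 66, ∞, 79, 30, 50]
  [64, -∞, 60, 76, ∞, 38, -∞]
  [79, -∞, 28, 10, 80, ∞, 27]
  [4, -∞, -∞, 78, 85, 33, ∞]
D(1):
  [∞, 44, 13, 58, 96, -∞, -∞]
  [-∞, ∞, -∞, 40, -∞, -∞, 45]
  [-∞, -∞, ∞, -∞, -∞, 57, -∞]
  [-∞, -∞, 66, ∞, 79, 30, 50]
  [64, 44, 60, 76, ∞, 38, -∞]
  [79, 44, 28, 58, 80, ∞, 27]
  [4, 4, 4, 78, 85, 33, ∞]
D(2):
  [∞, 44, 13, 58, 96, -∞, 44]
  [-∞, ∞, -∞, 40, -∞, -∞, 45]
  [-∞, -∞, ∞, -∞, -∞, 57, -∞]
  [-∞, -∞, 66, ∞, 79, 30, 50]
  [64, 44, 60, 76, ∞, 38, 44]
  [79, 44, 28, 58, 80, ∞, 44]
  [4, 4, 4, 78, 85, 33, ∞]
D(3):
  [∞, 44, 13, 58, 96, 13, 44]
  [-∞, ∞, -∞, 40, -∞, -∞, 45]
  [-∞, -∞, ∞, -∞, -∞, 57, -∞]
  [-∞, -∞, 66, ∞, 79, 57, 50]
  [64, 44, 60, 76, ∞, 57, 44]
  [79, 44, 28, 58, 80, ∞, 44]
  [4, 4, 4, 78, 85, 33, ∞]
D(4):
  [∞, 44, 58, 58, 96, 57, 50]
  [-∞, ∞, 40, 40, 40, 40, 45]
  [-∞, -∞, ∞, -∞, -∞, 57, -∞]
  [-∞, -∞, 66, ∞, 79, 57, 50]
  [64, 44, 66, 76, ∞, 57, 50]
  [79, 44, 58, 58, 80, ∞, 50]
  [4, 4, 66, 78, 85, 57, ∞]
D(5):
  [∞, 44, 66, 76, 96, 57, 50]
  [40, ∞, 40, 40, 40, 40, 45]
  [-∞, -∞, ∞, -∞, -∞, 57, -∞]
  [64, 44, 66, ∞, 79, 57, 50]
  [64, 44, 66, 76, ∞, 57, 50]
  [79, 44, 66, 76, 80, ∞, 50]
  [64, 44, 66, 78, 85, 57, ∞]
D(6):
  [∞, 44, 66, 76, 96, 57, 50]
  [40, ∞, 40, 40, 40, 40, 45]
  [57, 44, ∞, 57, 57, 57, 50]
  [64, 44, 66, ∞, 79, 57, 50]
  [64, 44, 66, 76, ∞, 57, 50]
  [79, 44, 66, 76, 80, ∞, 50]
  [64, 44, 66, 78, 85, 57, ∞]
D(7):
  [∞, 44, 66, 76, 96, 57, 50]
  [45, ∞, 45, 45, 45, 45, 45]
  [57, 44, ∞, 57, 57, 57, 50]
  [64, 44, 66, ∞, 79, 57, 50]
  [64, 44, 66, 76, ∞, 57, 50]
  [79, 44, 66, 76, 80, ∞, 50]
  [64, 44, 66, 78, 85, 57, ∞]
Answer: G*[6][5] = 80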